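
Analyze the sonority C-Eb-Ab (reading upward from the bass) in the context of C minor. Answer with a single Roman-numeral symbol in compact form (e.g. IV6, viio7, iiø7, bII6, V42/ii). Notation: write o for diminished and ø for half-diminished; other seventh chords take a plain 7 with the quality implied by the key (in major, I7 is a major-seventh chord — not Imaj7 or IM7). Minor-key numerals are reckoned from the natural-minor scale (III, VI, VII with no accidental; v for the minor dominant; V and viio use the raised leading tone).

VI6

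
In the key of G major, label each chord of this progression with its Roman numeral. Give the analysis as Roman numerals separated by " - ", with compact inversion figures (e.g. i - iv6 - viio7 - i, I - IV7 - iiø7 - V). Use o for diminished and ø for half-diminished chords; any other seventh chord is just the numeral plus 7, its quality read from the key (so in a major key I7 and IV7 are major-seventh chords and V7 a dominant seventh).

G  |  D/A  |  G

I - V64 - I

G: major triad on G = scale degree 1 → I.
D/A has root D, degree 5 in G major, so V64.
G: root G is the tonic; major triad there is I.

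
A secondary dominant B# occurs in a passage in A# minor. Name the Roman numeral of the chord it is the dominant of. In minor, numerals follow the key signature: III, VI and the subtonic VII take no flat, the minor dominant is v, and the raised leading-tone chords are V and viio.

V

The chord is a major triad on B#.
A dominant resolves down a perfect fifth: B# → E#. In A# minor, E# is scale degree 5, i.e. V.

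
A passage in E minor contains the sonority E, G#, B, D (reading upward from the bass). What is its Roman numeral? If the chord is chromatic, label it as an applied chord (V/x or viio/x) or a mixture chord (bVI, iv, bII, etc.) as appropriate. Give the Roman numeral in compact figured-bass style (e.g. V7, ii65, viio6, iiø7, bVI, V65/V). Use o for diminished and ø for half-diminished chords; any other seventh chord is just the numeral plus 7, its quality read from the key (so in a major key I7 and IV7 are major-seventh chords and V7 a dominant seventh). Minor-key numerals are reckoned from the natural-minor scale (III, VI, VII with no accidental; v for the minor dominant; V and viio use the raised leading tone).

V7/iv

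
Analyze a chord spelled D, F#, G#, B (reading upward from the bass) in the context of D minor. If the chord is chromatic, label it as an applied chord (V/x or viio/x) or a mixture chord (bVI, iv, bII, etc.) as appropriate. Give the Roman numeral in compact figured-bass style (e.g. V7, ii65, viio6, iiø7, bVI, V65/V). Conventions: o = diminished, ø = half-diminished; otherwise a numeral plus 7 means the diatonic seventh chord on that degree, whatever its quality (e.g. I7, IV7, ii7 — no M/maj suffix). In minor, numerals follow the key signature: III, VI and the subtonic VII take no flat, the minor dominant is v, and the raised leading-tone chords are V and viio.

The pitches G#-B-D-F# form a half-diminished seventh chord rooted on G#.
G# sits a half step below A (V in D minor); a diminished chord there is the applied leading-tone chord of V.
With D in the bass the chord is in second inversion, so the figured bass is 43.

viiø43/V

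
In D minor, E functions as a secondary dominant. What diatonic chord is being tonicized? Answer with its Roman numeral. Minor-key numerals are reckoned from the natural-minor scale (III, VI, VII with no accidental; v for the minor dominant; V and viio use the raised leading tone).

V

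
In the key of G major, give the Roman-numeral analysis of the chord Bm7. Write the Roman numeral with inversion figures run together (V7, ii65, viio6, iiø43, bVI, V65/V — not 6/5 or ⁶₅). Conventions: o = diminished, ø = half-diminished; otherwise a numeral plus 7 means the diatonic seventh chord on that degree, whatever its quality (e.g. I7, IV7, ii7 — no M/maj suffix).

iii7

Stacked in thirds the chord is B-D-F#-A: a minor seventh chord on B.
B is scale degree 3 in G major, and a minor seventh chord on that degree is written iii7.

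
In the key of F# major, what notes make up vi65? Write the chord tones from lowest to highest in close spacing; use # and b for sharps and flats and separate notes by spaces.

F# A# C# D#

In F# major, scale degree 6 is D#, and the diatonic chord built there is a minor seventh chord.
Stacking thirds from D# gives D#-F#-A#-C#.
The figured bass 65 indicates first inversion, placing the third (F#) in the bass: F#-A#-C#-D#.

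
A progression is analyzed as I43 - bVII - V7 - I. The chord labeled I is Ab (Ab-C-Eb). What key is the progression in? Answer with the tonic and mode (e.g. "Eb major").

The anchor chord is a major triad on Ab, labeled I.
If Ab is scale degree 1 and the mode makes that degree carry a major triad, the tonic is Ab and the mode is major.

Ab major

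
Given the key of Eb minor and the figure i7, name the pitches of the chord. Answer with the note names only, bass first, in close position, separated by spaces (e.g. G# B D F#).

Eb Gb Bb Db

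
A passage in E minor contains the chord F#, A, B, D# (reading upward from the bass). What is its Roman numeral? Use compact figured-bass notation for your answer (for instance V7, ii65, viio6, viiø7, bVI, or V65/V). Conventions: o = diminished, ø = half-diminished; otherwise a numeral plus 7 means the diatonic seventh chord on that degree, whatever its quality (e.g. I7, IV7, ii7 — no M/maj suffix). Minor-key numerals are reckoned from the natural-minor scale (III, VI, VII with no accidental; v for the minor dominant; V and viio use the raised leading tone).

V43

Stacked in thirds the chord is B-D#-F#-A: a dominant seventh chord on B.
B is scale degree 5 in E minor, and a dominant seventh chord on that degree is written V7.
With F# in the bass the chord is in second inversion, so the figured bass is 43.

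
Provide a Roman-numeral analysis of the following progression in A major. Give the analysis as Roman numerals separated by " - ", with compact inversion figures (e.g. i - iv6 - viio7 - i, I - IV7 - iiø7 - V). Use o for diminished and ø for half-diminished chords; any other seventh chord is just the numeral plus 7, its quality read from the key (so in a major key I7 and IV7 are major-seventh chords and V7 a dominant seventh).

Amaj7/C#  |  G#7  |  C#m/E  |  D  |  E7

I65 - V7/iii - iii6 - IV - V7

Amaj7/C# has root A, degree 1 in A major, so I65.
G#7: chromatic; G# is V of iii, so V7/iii.
C#m/E: minor triad on C# = scale degree 3 → iii6.
D has root D, degree 4 in A major, so IV.
E7 has root E, degree 5 in A major, so V7.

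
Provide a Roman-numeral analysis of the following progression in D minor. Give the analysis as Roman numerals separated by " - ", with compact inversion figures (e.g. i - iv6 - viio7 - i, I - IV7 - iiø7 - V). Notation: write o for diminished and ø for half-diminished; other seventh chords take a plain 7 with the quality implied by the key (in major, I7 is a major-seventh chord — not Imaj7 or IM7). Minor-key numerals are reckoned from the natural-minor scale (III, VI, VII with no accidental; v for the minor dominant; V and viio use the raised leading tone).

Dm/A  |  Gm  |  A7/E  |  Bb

i64 - iv - V43 - VI

Dm/A: root D is the tonic; minor triad there is i64.
Gm has root G, degree 4 in D minor, so iv.
A7/E: dominant seventh chord on A = scale degree 5 → V43.
Bb has root Bb, degree 6 in D minor, so VI.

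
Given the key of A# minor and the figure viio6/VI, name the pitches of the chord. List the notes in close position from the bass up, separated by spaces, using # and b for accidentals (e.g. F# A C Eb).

G# B E#

viio6/VI is a secondary leading-tone chord. The target VI is F# in A# minor; the applied chord is rooted a semitone below, on E#.
Building a diminished triad on E# gives E#-G#-B.
The figured bass 6 indicates first inversion, placing the third (G#) in the bass: G#-B-E#.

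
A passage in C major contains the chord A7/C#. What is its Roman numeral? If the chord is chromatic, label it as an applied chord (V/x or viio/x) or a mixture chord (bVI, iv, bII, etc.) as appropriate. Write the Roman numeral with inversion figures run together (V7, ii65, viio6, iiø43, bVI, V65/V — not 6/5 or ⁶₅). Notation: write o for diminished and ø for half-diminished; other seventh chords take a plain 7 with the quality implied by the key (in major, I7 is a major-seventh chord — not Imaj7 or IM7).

Stacked in thirds the chord is A-C#-E-G: a dominant seventh chord on A.
A is not a diatonic chord root with this quality in C major, but it lies a perfect fifth above D (ii), so the chord functions as an applied dominant of ii.
With C# in the bass the chord is in first inversion, so the figured bass is 65.

V65/ii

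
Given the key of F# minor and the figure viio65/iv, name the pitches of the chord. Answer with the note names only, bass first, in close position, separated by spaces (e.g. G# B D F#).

C# E G A#

The slash marks an applied leading-tone chord: viio of iv. In F# minor, iv is B, so the leading tone to it is A#, a half step below.
Building a fully diminished seventh chord on A# gives A#-C#-E-G.
The figured bass 65 indicates first inversion, placing the third (C#) in the bass: C#-E-G-A#.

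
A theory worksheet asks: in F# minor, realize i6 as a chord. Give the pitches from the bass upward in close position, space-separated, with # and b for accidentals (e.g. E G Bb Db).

A C# F#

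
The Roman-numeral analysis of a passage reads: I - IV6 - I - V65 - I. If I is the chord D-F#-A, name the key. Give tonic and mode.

D major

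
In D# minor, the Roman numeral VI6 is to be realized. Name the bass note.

VI in D# minor has root B; the chord is B-D#-F#.
The figure 6 means first inversion — the third is in the bass.

D#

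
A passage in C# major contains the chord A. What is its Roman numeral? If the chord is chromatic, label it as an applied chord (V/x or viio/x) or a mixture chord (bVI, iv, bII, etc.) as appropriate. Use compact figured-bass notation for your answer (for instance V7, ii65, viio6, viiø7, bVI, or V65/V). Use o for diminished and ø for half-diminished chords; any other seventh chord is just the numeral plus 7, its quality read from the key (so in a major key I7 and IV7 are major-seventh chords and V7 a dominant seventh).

The pitches A-C#-E form a major triad rooted on A.
A is the lowered sixth degree of C# major (diatonic 6 would be A#). This is a major triad on the lowered sixth degree, borrowed from the parallel minor.

bVI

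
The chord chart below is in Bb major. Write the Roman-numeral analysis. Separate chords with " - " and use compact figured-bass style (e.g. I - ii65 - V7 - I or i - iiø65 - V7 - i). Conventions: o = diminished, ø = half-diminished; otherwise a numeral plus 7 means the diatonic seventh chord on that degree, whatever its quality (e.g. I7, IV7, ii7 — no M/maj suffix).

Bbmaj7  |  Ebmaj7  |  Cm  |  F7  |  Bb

Bbmaj7 has root Bb, degree 1 in Bb major, so I7.
Ebmaj7: major seventh chord on Eb = scale degree 4 → IV7.
Cm: root C is the supertonic; minor triad there is ii.
F7: dominant seventh chord on F = scale degree 5 → V7.
Bb: root Bb is the tonic; major triad there is I.

I7 - IV7 - ii - V7 - I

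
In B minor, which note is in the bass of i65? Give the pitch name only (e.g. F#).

i in B minor has root B; the chord is B-D-F#-A.
The figure 65 means first inversion — the third is in the bass.

D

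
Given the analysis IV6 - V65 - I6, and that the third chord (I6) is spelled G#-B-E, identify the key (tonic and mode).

E major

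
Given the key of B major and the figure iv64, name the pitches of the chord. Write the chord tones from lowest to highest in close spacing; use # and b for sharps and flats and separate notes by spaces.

Scale degree 4 in B major is E; here the chord built on it is altered to a minor triad. iv64 is the minor subdominant, borrowed from the parallel minor.
So the chord is E-G-B, a minor triad.
With the 64 figure the chord is in second inversion; from the bass B upward in close position it reads B-E-G.

B E G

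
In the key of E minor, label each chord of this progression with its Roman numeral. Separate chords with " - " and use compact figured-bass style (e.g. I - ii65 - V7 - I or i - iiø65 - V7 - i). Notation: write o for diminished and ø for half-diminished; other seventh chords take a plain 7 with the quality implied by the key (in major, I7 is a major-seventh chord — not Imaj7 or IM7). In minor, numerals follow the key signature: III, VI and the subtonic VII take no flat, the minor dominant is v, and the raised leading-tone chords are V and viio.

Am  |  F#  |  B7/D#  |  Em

Am: minor triad on A = scale degree 4 → iv.
F#: a major triad on F#, the applied dominant of V → V/V.
B7/D# has root B, degree 5 in E minor, so V65.
Em has root E, degree 1 in E minor, so i.

iv - V/V - V65 - i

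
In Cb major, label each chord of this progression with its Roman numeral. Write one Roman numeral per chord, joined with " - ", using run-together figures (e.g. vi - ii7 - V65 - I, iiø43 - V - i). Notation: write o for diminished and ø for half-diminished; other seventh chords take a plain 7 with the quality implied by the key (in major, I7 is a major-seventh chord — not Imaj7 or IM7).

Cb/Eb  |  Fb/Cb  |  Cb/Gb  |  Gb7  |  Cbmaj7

I6 - IV64 - I64 - V7 - I7

Cb/Eb: root Cb is the tonic; major triad there is I6.
Fb/Cb has root Fb, degree 4 in Cb major, so IV64.
Cb/Gb: root Cb is the tonic; major triad there is I64.
Gb7 has root Gb, degree 5 in Cb major, so V7.
Cbmaj7: root Cb is the tonic; major seventh chord there is I7.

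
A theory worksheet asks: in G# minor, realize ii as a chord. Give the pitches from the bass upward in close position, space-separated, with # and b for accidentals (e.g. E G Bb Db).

ii is the minor supertonic, borrowed from the parallel major (the Dorian ii). In G# minor that root is A#.
So the chord is A#-C#-E#.

A# C# E#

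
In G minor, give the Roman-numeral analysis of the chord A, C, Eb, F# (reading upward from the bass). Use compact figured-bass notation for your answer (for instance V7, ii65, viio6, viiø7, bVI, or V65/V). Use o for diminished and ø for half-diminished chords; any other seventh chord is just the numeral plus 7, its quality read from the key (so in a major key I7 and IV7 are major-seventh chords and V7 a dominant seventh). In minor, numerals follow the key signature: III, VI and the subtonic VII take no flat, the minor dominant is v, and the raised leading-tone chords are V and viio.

viio65

Stacked in thirds the chord is F#-A-C-Eb: a fully diminished seventh chord on F#.
F# is scale degree 7 in G minor, and a fully diminished seventh chord on that degree is written viio7.
With A in the bass the chord is in first inversion, so the figured bass is 65.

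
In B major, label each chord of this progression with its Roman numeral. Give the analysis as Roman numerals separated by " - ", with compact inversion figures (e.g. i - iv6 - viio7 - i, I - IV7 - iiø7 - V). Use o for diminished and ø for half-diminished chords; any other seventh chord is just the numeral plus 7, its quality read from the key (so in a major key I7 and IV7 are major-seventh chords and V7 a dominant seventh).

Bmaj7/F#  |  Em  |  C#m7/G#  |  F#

Bmaj7/F#: major seventh chord on B = scale degree 1 → I43.
Em is non-diatonic — iv, a mixture chord from B minor.
C#m7/G#: minor seventh chord on C# = scale degree 2 → ii43.
F#: major triad on F# = scale degree 5 → V.

I43 - iv - ii43 - V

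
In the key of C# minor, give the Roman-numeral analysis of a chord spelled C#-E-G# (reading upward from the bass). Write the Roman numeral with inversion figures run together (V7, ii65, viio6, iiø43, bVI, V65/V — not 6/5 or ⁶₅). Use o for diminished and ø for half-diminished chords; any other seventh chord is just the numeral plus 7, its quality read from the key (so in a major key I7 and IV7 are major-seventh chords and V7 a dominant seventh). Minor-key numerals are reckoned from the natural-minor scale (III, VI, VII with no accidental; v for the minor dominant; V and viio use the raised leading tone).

Stacked in thirds the chord is C#-E-G#: a minor triad on C#.
C# is scale degree 1 in C# minor, and a minor triad on that degree is written i.

i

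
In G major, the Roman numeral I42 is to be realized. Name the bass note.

I in G major has root G; the chord is G-B-D-F#.
The figure 42 means third inversion — the seventh is in the bass.

F#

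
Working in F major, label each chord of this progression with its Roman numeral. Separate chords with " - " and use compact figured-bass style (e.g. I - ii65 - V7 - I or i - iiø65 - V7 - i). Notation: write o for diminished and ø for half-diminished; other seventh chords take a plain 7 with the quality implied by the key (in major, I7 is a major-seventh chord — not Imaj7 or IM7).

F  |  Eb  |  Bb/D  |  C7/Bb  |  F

I - bVII - IV6 - V42 - I

F: root F is the tonic; major triad there is I.
Eb is non-diatonic — bVII, a mixture chord from F minor.
Bb/D has root Bb, degree 4 in F major, so IV6.
C7/Bb has root C, degree 5 in F major, so V42.
F: root F is the tonic; major triad there is I.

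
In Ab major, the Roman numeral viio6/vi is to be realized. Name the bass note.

G

The applied chord viio6/vi is rooted on E: E-G-Bb.
The figure 6 means first inversion — the third is in the bass.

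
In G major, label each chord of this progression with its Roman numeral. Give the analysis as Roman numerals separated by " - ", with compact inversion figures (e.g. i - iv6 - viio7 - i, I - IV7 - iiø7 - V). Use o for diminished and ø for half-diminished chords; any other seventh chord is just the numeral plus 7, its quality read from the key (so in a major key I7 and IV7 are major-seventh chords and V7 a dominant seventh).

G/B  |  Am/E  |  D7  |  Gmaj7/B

I6 - ii64 - V7 - I65

G/B: root G is the tonic; major triad there is I6.
Am/E has root A, degree 2 in G major, so ii64.
D7: root D is the dominant; dominant seventh chord there is V7.
Gmaj7/B: major seventh chord on G = scale degree 1 → I65.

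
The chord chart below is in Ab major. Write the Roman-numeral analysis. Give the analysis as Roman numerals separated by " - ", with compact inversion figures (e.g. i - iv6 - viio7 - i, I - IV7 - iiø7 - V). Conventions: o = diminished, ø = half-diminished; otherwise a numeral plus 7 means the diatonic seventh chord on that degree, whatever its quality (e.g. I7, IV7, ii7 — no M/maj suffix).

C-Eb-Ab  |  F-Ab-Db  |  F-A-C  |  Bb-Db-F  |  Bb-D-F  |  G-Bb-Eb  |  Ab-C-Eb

C-Eb-Ab: root Ab is the tonic; major triad there is I6.
F-Ab-Db: root Db is the subdominant; major triad there is IV6.
F-A-C: chromatic; F is V of ii, so V/ii.
Bb-Db-F has root Bb, degree 2 in Ab major, so ii.
Bb-D-F: chromatic; Bb is V of V, so V/V.
G-Bb-Eb: root Eb is the dominant; major triad there is V6.
Ab-C-Eb has root Ab, degree 1 in Ab major, so I.

I6 - IV6 - V/ii - ii - V/V - V6 - I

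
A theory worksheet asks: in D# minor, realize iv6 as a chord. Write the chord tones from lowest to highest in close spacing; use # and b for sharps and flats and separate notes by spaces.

In D# minor, the subdominant is G#, and the diatonic chord built there is a minor triad.
Stacking thirds from G# gives G#-B-D#.
With the 6 figure the chord is in first inversion; from the bass B upward in close position it reads B-D#-G#.

B D# G#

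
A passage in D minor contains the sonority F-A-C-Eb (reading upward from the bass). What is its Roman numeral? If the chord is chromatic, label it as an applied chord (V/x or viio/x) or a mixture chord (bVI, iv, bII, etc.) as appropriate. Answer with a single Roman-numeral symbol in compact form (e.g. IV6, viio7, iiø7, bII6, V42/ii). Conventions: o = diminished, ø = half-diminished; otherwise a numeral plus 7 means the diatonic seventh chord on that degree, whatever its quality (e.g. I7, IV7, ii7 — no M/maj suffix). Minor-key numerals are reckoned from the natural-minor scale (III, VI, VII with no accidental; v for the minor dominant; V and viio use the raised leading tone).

The pitches F-A-C-Eb form a dominant seventh chord rooted on F.
F is not a diatonic chord root with this quality in D minor, but it lies a perfect fifth above Bb (VI), so the chord functions as an applied dominant of VI.

V7/VI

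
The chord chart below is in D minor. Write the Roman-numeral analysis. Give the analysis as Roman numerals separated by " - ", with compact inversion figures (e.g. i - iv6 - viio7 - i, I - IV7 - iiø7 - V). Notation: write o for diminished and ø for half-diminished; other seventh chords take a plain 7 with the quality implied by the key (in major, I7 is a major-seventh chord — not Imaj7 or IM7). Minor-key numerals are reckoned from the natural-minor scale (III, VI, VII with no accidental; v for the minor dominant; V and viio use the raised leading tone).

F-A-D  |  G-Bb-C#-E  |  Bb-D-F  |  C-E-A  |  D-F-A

F-A-D: minor triad on D = scale degree 1 → i6.
G-Bb-C#-E: root C# is the leading tone; fully diminished seventh chord there is viio43.
Bb-D-F: major triad on Bb = scale degree 6 → VI.
C-E-A: minor triad on A = scale degree 5 → v6.
D-F-A: minor triad on D = scale degree 1 → i.

i6 - viio43 - VI - v6 - i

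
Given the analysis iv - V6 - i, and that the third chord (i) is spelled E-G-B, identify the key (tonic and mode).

The anchor chord is a minor triad on E, labeled i.
If E is scale degree 1 and the mode makes that degree carry a minor triad, the tonic is E and the mode is minor.

E minor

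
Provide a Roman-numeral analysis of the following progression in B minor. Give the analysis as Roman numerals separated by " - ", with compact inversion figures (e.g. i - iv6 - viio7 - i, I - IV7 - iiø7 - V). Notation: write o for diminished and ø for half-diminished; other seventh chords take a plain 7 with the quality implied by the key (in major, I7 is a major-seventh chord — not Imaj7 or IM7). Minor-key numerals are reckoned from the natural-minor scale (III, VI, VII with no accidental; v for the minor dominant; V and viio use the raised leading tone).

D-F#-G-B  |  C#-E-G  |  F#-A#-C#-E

D-F#-G-B has root G, degree 6 in B minor, so VI43.
C#-E-G has root C#, degree 2 in B minor, so iio.
F#-A#-C#-E has root F#, degree 5 in B minor, so V7.

VI43 - iio - V7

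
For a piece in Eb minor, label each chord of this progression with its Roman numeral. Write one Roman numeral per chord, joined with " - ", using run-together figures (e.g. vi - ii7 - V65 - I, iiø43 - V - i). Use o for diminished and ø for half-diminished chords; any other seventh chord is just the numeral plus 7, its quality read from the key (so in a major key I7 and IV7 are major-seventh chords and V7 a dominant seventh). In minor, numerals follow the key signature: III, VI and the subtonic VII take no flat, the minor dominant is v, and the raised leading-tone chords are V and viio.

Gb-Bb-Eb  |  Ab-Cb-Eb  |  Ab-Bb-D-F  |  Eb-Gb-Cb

i6 - iv - V42 - VI6

Gb-Bb-Eb has root Eb, degree 1 in Eb minor, so i6.
Ab-Cb-Eb: root Ab is the subdominant; minor triad there is iv.
Ab-Bb-D-F has root Bb, degree 5 in Eb minor, so V42.
Eb-Gb-Cb has root Cb, degree 6 in Eb minor, so VI6.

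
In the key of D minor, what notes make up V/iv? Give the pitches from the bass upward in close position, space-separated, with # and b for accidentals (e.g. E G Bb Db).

D F# A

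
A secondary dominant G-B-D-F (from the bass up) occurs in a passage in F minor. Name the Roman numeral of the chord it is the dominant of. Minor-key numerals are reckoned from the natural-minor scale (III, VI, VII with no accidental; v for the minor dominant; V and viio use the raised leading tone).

The chord is a dominant seventh chord on G.
A dominant resolves down a perfect fifth: G → C. In F minor, C is scale degree 5, i.e. V.

V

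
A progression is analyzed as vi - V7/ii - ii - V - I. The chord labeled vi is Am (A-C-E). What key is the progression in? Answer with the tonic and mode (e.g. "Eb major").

C major

The anchor chord is a minor triad on A, labeled vi.
vi on A implies A is the submediant; that puts the tonic at C, and the lowercase numeral fits major mode.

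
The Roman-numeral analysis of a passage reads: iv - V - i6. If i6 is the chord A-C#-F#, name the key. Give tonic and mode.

The anchor chord is a minor triad on F#, labeled i6.
If F# is scale degree 1 and the mode makes that degree carry a minor triad, the tonic is F# and the mode is minor.

F# minor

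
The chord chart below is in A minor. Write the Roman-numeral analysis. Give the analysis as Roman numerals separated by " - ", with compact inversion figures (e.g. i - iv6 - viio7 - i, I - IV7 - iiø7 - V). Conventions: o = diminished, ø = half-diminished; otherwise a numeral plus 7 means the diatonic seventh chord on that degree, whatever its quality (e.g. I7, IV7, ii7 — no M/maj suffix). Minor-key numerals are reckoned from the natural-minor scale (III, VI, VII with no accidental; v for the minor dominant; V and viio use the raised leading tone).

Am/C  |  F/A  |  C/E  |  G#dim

Am/C: minor triad on A = scale degree 1 → i6.
F/A: root F is the submediant; major triad there is VI6.
C/E has root C, degree 3 in A minor, so III6.
G#dim has root G#, degree 7 in A minor, so viio.

i6 - VI6 - III6 - viio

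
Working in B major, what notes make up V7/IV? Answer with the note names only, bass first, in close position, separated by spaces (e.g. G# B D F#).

The slash means an applied dominant: we want the dominant of IV. In B major, IV is E major, and its dominant is built on B.
Building a dominant seventh chord on B gives B-D#-F#-A.

B D# F# A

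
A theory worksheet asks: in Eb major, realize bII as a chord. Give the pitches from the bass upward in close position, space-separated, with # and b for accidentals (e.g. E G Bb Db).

Fb Ab Cb

Scale degree 2 in Eb major is F; lowering it a half step gives Fb. bII is the Neapolitan chord — a major triad on the lowered second degree.
So the chord is Fb-Ab-Cb, a major triad.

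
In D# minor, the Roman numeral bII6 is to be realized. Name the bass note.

G#

bII in D# minor has root E; the chord is E-G#-B.
The figure 6 means first inversion — the third is in the bass.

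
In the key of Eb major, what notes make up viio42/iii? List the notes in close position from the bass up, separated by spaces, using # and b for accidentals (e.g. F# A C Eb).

Eb F# A C

viio42/iii is a secondary leading-tone chord. The target iii is G in Eb major; the applied chord is rooted a semitone below, on F#.
Building a fully diminished seventh chord on F# gives F#-A-C-Eb.
With the 42 figure the chord is in third inversion; from the bass Eb upward in close position it reads Eb-F#-A-C.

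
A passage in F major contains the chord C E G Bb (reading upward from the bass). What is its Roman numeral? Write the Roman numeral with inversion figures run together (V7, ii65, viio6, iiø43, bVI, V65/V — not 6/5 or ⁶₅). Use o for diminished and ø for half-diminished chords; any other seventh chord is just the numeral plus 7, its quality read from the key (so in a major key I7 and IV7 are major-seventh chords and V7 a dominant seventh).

V7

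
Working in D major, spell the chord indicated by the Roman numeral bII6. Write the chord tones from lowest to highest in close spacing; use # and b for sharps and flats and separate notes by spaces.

G Bb Eb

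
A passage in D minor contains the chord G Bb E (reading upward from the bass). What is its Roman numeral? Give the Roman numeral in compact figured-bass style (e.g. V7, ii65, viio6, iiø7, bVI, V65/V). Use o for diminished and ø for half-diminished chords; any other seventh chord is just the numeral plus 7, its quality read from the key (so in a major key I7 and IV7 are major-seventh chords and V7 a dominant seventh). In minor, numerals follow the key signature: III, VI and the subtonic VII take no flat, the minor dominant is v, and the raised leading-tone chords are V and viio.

iio6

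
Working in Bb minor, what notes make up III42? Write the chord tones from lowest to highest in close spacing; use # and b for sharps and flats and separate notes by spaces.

C Db F Ab

The numeral's case and figure indicate a major seventh chord. In Bb minor its root, the third degree, is Db.
Stacking thirds from Db gives Db-F-Ab-C.
With the 42 figure the chord is in third inversion; from the bass C upward in close position it reads C-Db-F-Ab.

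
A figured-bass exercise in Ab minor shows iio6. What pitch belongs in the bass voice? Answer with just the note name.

Db

iio in Ab minor has root Bb; the chord is Bb-Db-Fb.
The figure 6 means first inversion — the third is in the bass.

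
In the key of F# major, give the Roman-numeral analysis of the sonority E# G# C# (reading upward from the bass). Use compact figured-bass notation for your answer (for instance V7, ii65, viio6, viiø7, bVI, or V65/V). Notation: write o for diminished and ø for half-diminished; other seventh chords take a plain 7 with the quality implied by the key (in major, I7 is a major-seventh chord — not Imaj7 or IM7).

The pitches C#-E#-G# form a major triad rooted on C#.
In F# major, C# is the dominant; the diatonic major triad there is V.
With E# in the bass the chord is in first inversion, so the figured bass is 6.

V6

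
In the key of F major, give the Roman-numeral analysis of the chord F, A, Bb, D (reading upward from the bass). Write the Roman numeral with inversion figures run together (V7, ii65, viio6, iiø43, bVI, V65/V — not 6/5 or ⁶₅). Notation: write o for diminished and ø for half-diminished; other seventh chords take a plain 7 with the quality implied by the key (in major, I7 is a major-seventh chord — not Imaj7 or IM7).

IV43

The pitches Bb-D-F-A form a major seventh chord rooted on Bb.
Bb is scale degree 4 in F major, and a major seventh chord on that degree is written IV7.
With F in the bass the chord is in second inversion, so the figured bass is 43.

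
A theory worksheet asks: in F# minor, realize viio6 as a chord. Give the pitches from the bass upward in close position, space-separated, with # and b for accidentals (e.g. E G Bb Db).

G# B E#

In F# minor, the leading-tone chord is built on the raised seventh degree, E#.
That chord is spelled E#-G#-B.
The figured bass 6 indicates first inversion, placing the third (G#) in the bass: G#-B-E#.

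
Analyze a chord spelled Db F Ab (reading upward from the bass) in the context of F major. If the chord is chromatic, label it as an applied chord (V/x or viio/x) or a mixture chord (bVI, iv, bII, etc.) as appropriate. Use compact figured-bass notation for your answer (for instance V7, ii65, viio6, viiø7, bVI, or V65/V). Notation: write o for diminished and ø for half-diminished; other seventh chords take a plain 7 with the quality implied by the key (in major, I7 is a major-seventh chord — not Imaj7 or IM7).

The pitches Db-F-Ab form a major triad rooted on Db.
Db is the lowered sixth degree of F major (diatonic 6 would be D). This is a major triad on the lowered sixth degree, borrowed from the parallel minor.

bVI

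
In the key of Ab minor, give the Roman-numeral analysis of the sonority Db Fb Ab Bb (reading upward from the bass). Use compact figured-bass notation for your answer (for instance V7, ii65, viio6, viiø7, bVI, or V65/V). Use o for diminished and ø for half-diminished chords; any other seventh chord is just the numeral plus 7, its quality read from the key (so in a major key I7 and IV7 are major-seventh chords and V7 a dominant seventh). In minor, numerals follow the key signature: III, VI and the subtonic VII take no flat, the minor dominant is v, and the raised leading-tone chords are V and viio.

iiø65

Stacked in thirds the chord is Bb-Db-Fb-Ab: a half-diminished seventh chord on Bb.
Bb is scale degree 2 in Ab minor, and a half-diminished seventh chord on that degree is written iiø7.
With Db in the bass the chord is in first inversion, so the figured bass is 65.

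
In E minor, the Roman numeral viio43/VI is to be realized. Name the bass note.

F

The applied chord viio43/VI is rooted on B: B-D-F-Ab.
The figure 43 means second inversion — the fifth is in the bass.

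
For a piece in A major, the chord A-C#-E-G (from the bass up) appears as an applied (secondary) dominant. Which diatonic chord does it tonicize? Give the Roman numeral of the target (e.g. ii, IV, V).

IV

The chord is a dominant seventh chord on A.
A dominant resolves down a perfect fifth: A → D. In A major, D is scale degree 4, i.e. IV.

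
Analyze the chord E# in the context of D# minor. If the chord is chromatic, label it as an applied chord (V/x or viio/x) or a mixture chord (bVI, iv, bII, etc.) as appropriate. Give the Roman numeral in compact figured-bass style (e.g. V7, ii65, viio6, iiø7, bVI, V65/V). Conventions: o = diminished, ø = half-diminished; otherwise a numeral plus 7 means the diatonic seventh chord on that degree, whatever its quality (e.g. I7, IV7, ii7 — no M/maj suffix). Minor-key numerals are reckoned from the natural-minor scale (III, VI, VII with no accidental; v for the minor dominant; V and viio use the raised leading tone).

The pitches E#-G##-B# form a major triad rooted on E#.
E# is not a diatonic chord root with this quality in D# minor, but it lies a perfect fifth above A# (V), so the chord functions as an applied dominant of V.

V/V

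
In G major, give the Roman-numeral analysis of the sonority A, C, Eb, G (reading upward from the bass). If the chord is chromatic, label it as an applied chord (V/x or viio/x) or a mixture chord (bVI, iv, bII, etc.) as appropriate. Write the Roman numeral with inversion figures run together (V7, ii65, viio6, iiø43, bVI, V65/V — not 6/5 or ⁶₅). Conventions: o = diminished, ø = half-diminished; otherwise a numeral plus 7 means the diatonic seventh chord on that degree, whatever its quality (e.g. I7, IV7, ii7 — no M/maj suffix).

iiø7

Stacked in thirds the chord is A-C-Eb-G: a half-diminished seventh chord on A.
A is the second degree of G major. This is the half-diminished supertonic seventh, borrowed from the parallel minor.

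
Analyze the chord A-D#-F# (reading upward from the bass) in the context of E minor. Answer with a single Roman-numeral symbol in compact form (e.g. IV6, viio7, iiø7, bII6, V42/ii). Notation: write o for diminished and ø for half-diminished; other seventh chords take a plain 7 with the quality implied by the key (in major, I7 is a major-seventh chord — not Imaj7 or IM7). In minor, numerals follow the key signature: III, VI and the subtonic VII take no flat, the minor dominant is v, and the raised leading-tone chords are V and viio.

viio64

Stacked in thirds the chord is D#-F#-A: a diminished triad on D#.
In E minor, D# is the leading tone; the diatonic diminished triad there is viio.
With A in the bass the chord is in second inversion, so the figured bass is 64.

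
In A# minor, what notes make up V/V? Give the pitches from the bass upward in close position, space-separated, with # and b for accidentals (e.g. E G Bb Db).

B# D## F##

The slash means an applied dominant: we want the dominant of V. In A# minor, V is E# major, and its dominant is built on B#.
Building a major triad on B# gives B#-D##-F##.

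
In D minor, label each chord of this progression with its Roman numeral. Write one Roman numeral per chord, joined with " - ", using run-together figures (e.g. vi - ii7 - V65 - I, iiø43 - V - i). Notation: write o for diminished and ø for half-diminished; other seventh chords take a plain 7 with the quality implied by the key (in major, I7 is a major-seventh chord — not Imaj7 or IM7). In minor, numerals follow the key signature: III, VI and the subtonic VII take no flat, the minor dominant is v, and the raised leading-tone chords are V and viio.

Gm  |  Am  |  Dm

iv - v - i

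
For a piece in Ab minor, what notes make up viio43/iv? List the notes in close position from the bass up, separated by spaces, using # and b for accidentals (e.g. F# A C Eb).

Gb Bbb C Eb

viio43/iv is a secondary leading-tone chord. The target iv is Db in Ab minor; the applied chord is rooted a semitone below, on C.
Building a fully diminished seventh chord on C gives C-Eb-Gb-Bbb.
The figured bass 43 indicates second inversion, placing the fifth (Gb) in the bass: Gb-Bbb-C-Eb.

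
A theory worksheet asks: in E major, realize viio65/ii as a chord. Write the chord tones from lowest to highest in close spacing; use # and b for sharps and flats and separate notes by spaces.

G# B D E#

The slash marks an applied leading-tone chord: viio of ii. In E major, ii is F#, so the leading tone to it is E#, a half step below.
Building a fully diminished seventh chord on E# gives E#-G#-B-D.
With the 65 figure the chord is in first inversion; from the bass G# upward in close position it reads G#-B-D-E#.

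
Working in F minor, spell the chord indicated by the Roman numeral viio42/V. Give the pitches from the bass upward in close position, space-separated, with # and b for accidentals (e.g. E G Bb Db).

Ab B D F

viio42/V is a secondary leading-tone chord. The target V is C in F minor; the applied chord is rooted a semitone below, on B.
Building a fully diminished seventh chord on B gives B-D-F-Ab.
The figured bass 42 indicates third inversion, placing the seventh (Ab) in the bass: Ab-B-D-F.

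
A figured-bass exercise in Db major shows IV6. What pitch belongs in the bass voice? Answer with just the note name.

IV in Db major has root Gb; the chord is Gb-Bb-Db.
The figure 6 means first inversion — the third is in the bass.

Bb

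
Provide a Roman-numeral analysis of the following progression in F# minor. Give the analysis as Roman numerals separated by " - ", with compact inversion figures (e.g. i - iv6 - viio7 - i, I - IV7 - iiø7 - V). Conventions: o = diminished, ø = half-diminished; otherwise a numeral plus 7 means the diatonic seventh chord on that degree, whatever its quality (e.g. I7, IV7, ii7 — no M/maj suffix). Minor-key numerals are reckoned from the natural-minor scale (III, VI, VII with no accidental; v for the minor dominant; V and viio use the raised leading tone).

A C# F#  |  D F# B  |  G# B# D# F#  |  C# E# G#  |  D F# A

A-C#-F#: minor triad on F# = scale degree 1 → i6.
D-F#-B: root B is the subdominant; minor triad there is iv6.
G#-B#-D#-F# is the secondary dominant of V (dominant seventh chord on G#): V7/V.
C#-E#-G#: major triad on C# = scale degree 5 → V.
D-F#-A: root D is the submediant; major triad there is VI.

i6 - iv6 - V7/V - V - VI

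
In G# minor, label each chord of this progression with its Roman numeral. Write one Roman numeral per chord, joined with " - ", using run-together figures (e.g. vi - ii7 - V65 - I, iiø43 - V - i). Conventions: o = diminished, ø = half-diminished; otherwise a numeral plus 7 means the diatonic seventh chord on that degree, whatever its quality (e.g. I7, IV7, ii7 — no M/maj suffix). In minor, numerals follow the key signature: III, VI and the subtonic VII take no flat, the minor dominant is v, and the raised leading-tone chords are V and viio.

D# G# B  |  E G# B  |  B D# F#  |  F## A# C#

i64 - VI - III - viio

D#-G#-B: minor triad on G# = scale degree 1 → i64.
E-G#-B: root E is the submediant; major triad there is VI.
B-D#-F#: root B is the mediant; major triad there is III.
F##-A#-C#: diminished triad on F## = scale degree 7 → viio.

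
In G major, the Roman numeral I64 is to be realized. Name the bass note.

D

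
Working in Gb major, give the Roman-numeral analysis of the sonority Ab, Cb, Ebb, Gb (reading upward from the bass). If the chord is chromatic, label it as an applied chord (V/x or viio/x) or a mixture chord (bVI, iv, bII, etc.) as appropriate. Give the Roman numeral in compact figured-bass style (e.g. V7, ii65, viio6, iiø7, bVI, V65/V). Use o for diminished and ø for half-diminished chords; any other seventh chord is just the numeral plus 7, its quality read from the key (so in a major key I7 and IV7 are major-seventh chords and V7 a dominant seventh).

iiø7

The pitches Ab-Cb-Ebb-Gb form a half-diminished seventh chord rooted on Ab.
Ab is the second degree of Gb major. This is the half-diminished supertonic seventh, borrowed from the parallel minor.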